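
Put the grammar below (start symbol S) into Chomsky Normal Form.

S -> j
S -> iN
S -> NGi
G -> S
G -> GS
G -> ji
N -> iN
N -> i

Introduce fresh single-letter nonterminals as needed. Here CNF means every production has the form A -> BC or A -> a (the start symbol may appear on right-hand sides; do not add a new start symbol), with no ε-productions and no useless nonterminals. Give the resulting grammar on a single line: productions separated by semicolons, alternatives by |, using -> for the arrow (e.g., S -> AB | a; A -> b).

S -> j | AN | ND; A -> i; B -> j; C -> GA; D -> GA; G -> j | AN | BA | GS | NC; N -> i | AN

No ε-productions.
After unit-elimination: S -> j | iN | NGi; G -> j | GS | iN | ji | NGi; N -> i | iN.
TERM: introduce A -> i, B -> j and substitute in every rule of length ≥2.
BIN: G -> NGA becomes G -> NC, C -> GA; S -> NGA becomes S -> ND, D -> GA.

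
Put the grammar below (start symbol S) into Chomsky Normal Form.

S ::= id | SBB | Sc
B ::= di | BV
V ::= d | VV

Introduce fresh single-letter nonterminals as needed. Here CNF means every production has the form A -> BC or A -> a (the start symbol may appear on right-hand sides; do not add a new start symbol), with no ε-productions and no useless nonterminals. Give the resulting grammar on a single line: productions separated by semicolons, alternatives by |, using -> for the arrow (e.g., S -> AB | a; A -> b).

S -> CA | SD | SE; A -> d; B -> AC | BV; C -> i; D -> c; E -> BB; V -> d | VV

No ε-productions.
No unit productions to eliminate.
TERM: introduce D -> c, A -> d, C -> i and substitute in every rule of length ≥2.
BIN: S -> SBB becomes S -> SE, E -> BB.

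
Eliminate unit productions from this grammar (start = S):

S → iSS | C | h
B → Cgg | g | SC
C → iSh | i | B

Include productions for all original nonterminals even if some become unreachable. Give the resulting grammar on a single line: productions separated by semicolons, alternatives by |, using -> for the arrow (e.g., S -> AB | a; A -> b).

Unit productions: C->B, S->C.
Unit pairs (A ⇒* B via units): (C,B), (S,B), (S,C).
S: inherits non-unit rules of {B, C, S} → Cgg | SC | g | h | i | iSS | iSh.
B: inherits non-unit rules of {B} → Cgg | SC | g.
C: inherits non-unit rules of {B, C} → Cgg | SC | g | i | iSh.

S -> g | h | i | SC | Cgg | iSS | iSh; B -> g | SC | Cgg; C -> g | i | SC | Cgg | iSh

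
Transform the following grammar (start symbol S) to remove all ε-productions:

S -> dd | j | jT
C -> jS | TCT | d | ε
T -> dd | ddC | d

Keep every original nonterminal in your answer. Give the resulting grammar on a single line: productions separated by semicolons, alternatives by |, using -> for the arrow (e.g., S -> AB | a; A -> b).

S -> j | dd | jT; C -> d | TT | jS | TCT; T -> d | dd | ddC

Nullable set: {C}.
Drop C -> ε.
C -> TCT: C nullable, giving TCT | TT.
T -> ddC: C nullable, giving dd | ddC.
Unchanged (no nullable symbols): S -> dd; S -> j; S -> jT; C -> d; C -> jS; T -> d; T -> dd.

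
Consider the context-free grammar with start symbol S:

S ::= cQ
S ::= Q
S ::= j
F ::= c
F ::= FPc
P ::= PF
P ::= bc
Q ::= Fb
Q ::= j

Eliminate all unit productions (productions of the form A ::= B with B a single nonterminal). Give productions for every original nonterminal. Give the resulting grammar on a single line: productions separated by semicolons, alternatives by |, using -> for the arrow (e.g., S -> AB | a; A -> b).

S -> j | Fb | cQ; F -> c | FPc; P -> PF | bc; Q -> j | Fb

Unit productions: S->Q.
Unit pairs (A ⇒* B via units): (S,Q).
S: inherits non-unit rules of {Q, S} → Fb | cQ | j.
F: inherits non-unit rules of {F} → FPc | c.
P: inherits non-unit rules of {P} → PF | bc.
Q: inherits non-unit rules of {Q} → Fb | j.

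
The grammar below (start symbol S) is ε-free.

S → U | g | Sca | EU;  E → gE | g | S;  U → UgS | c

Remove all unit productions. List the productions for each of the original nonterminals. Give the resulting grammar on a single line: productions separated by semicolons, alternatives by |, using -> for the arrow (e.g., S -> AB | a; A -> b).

Unit productions: E->S, S->U.
Unit pairs (A ⇒* B via units): (E,S), (E,U), (S,U).
S: inherits non-unit rules of {S, U} → EU | Sca | UgS | c | g.
E: inherits non-unit rules of {E, S, U} → EU | Sca | UgS | c | g | gE.
U: inherits non-unit rules of {U} → UgS | c.

S -> c | g | EU | Sca | UgS; E -> c | g | EU | gE | Sca | UgS; U -> c | UgS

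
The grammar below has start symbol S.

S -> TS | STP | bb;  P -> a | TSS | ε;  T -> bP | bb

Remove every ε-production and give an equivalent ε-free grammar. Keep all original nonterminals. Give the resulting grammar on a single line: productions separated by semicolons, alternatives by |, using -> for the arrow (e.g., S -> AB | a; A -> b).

S -> ST | TS | bb | STP; P -> a | TSS; T -> b | bP | bb

Nullable set: {P}.
S -> STP: P nullable, giving ST | STP.
Drop P -> ε.
T -> bP: P nullable, giving b | bP.
Unchanged (no nullable symbols): S -> TS; S -> bb; P -> TSS; P -> a; T -> bb.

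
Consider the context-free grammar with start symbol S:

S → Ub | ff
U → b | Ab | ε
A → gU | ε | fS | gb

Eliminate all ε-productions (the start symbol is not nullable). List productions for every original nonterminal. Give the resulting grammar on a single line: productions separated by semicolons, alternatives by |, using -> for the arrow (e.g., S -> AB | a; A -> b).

S -> b | Ub | ff; A -> g | fS | gU | gb; U -> b | Ab

Nullable set: {A, U}.
S -> Ub: U nullable, giving Ub | b.
Drop A -> ε.
A -> gU: U nullable, giving g | gU.
Drop U -> ε.
U -> Ab: A nullable, giving Ab | b.
Unchanged (no nullable symbols): S -> ff; A -> fS; A -> gb; U -> b.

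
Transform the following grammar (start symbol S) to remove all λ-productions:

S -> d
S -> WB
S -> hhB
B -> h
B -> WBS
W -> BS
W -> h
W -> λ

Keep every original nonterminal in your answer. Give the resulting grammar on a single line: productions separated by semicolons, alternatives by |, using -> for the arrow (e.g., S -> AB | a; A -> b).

S -> B | d | WB | hhB; B -> h | BS | WBS; W -> h | BS

Nullable set: {W}.
S -> WB: W nullable, giving B | WB.
B -> WBS: W nullable, giving BS | WBS.
Drop W -> λ.
Unchanged (no nullable symbols): S -> d; S -> hhB; B -> h; W -> BS; W -> h.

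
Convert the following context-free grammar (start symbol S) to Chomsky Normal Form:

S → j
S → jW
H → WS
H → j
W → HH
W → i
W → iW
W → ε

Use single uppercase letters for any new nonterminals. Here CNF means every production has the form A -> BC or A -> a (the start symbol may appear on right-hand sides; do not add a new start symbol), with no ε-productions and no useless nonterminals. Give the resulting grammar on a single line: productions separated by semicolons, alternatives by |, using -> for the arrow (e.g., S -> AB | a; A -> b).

Nullable: {W}; after ε-elimination: S -> j | jW; H -> S | j | WS; W -> i | HH | iW.
After unit-elimination: S -> j | jW; H -> j | WS | jW; W -> i | HH | iW.
TERM: introduce B -> i, A -> j and substitute in every rule of length ≥2.

S -> j | AW; A -> j; B -> i; H -> j | AW | WS; W -> i | BW | HH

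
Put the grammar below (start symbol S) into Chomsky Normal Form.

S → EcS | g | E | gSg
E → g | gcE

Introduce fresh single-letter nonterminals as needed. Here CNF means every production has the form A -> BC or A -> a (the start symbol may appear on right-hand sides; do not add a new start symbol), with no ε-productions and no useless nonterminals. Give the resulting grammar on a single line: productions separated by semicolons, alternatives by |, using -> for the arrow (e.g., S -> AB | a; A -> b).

No ε-productions.
After unit-elimination: S -> g | EcS | gSg | gcE; E -> g | gcE.
TERM: introduce B -> c, A -> g and substitute in every rule of length ≥2.
BIN: E -> ABE becomes E -> AC, C -> BE; S -> ABE becomes S -> AD, D -> BE; S -> ASA becomes S -> AF, F -> SA; S -> EBS becomes S -> EG, G -> BS.

S -> g | AD | AF | EG; A -> g; B -> c; C -> BE; D -> BE; E -> g | AC; F -> SA; G -> BS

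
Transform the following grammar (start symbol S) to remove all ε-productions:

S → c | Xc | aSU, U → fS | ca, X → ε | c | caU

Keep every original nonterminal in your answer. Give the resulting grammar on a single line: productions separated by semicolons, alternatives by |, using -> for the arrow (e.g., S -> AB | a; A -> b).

Nullable set: {X}.
S -> Xc: X nullable, giving Xc | c.
Drop X -> ε.
Unchanged (no nullable symbols): S -> aSU; S -> c; U -> ca; U -> fS; X -> c; X -> caU.

S -> c | Xc | aSU; U -> ca | fS; X -> c | caU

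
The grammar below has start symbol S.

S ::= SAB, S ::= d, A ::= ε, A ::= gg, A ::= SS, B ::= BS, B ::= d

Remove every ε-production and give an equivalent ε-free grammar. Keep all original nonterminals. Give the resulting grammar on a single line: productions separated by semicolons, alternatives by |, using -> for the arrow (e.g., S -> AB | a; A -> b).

Nullable set: {A}.
S -> SAB: A nullable, giving SAB | SB.
Drop A -> ε.
Unchanged (no nullable symbols): S -> d; A -> SS; A -> gg; B -> BS; B -> d.

S -> d | SB | SAB; A -> SS | gg; B -> d | BS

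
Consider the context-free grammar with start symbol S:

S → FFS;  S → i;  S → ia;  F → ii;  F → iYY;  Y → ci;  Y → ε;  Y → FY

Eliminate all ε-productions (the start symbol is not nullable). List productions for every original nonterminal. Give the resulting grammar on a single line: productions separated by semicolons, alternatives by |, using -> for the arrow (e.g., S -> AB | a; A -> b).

S -> i | ia | FFS; F -> i | iY | ii | iYY; Y -> F | FY | ci

Nullable set: {Y}.
F -> iYY: Y, Y nullable, giving i | iY | iYY.
Drop Y -> ε.
Y -> FY: Y nullable, giving F | FY.
Unchanged (no nullable symbols): S -> FFS; S -> i; S -> ia; F -> ii; Y -> ci.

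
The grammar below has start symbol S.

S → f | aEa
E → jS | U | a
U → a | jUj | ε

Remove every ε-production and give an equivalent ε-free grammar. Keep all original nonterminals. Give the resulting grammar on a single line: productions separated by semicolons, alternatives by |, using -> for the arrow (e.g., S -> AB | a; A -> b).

S -> f | aa | aEa; E -> U | a | jS; U -> a | jj | jUj

Nullable set: {E, U}.
S -> aEa: E nullable, giving aEa | aa.
E -> U: U nullable, giving U.
Drop U -> ε.
U -> jUj: U nullable, giving jUj | jj.
Unchanged (no nullable symbols): S -> f; E -> a; E -> jS; U -> a.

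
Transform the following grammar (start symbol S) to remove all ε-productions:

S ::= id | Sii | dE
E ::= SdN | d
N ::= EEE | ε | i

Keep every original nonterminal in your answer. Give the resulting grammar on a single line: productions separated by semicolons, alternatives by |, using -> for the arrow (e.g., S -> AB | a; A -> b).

S -> dE | id | Sii; E -> d | Sd | SdN; N -> i | EEE

Nullable set: {N}.
E -> SdN: N nullable, giving Sd | SdN.
Drop N -> ε.
Unchanged (no nullable symbols): S -> Sii; S -> dE; S -> id; E -> d; N -> EEE; N -> i.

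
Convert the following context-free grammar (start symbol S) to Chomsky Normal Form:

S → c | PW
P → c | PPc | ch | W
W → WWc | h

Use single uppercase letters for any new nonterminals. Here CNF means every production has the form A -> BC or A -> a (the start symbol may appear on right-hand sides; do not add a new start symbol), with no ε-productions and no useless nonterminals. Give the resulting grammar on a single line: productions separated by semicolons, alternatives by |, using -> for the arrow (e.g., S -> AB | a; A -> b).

No ε-productions.
After unit-elimination: S -> c | PW; P -> c | h | ch | PPc | WWc; W -> h | WWc.
TERM: introduce A -> c, B -> h and substitute in every rule of length ≥2.
BIN: P -> PPA becomes P -> PC, C -> PA; P -> WWA becomes P -> WD, D -> WA; W -> WWA becomes W -> WE, E -> WA.

S -> c | PW; A -> c; B -> h; C -> PA; D -> WA; E -> WA; P -> c | h | AB | PC | WD; W -> h | WE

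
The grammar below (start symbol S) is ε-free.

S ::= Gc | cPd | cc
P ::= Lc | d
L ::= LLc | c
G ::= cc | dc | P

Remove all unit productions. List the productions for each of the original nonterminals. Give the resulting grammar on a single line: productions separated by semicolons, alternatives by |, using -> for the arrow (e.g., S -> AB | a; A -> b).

S -> Gc | cc | cPd; G -> d | Lc | cc | dc; L -> c | LLc; P -> d | Lc

Unit productions: G->P.
Unit pairs (A ⇒* B via units): (G,P).
S: inherits non-unit rules of {S} → Gc | cPd | cc.
G: inherits non-unit rules of {G, P} → Lc | cc | d | dc.
L: inherits non-unit rules of {L} → LLc | c.
P: inherits non-unit rules of {P} → Lc | d.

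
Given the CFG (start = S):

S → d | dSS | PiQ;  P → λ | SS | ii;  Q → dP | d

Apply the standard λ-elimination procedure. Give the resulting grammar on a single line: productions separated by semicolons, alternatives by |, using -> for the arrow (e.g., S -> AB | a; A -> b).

S -> d | iQ | PiQ | dSS; P -> SS | ii; Q -> d | dP

Nullable set: {P}.
S -> PiQ: P nullable, giving PiQ | iQ.
Drop P -> λ.
Q -> dP: P nullable, giving d | dP.
Unchanged (no nullable symbols): S -> d; S -> dSS; P -> SS; P -> ii; Q -> d.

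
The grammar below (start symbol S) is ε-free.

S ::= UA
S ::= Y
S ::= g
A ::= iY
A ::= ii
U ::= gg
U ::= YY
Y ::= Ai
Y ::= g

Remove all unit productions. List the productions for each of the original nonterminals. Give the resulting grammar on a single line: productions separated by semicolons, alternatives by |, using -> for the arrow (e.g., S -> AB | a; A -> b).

S -> g | Ai | UA; A -> iY | ii; U -> YY | gg; Y -> g | Ai

Unit productions: S->Y.
Unit pairs (A ⇒* B via units): (S,Y).
S: inherits non-unit rules of {S, Y} → Ai | UA | g.
A: inherits non-unit rules of {A} → iY | ii.
U: inherits non-unit rules of {U} → YY | gg.
Y: inherits non-unit rules of {Y} → Ai | g.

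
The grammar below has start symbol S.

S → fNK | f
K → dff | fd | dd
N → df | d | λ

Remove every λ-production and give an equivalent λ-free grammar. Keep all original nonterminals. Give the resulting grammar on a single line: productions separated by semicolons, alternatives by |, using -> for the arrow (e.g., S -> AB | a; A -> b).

S -> f | fK | fNK; K -> dd | fd | dff; N -> d | df

Nullable set: {N}.
S -> fNK: N nullable, giving fK | fNK.
Drop N -> λ.
Unchanged (no nullable symbols): S -> f; K -> dd; K -> dff; K -> fd; N -> d; N -> df.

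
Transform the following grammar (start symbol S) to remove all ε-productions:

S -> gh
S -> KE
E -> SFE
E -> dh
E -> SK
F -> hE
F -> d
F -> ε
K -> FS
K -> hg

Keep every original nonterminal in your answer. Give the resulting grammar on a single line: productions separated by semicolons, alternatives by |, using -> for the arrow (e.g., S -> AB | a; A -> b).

Nullable set: {F}.
E -> SFE: F nullable, giving SE | SFE.
Drop F -> ε.
K -> FS: F nullable, giving FS | S.
Unchanged (no nullable symbols): S -> KE; S -> gh; E -> SK; E -> dh; F -> d; F -> hE; K -> hg.

S -> KE | gh; E -> SE | SK | dh | SFE; F -> d | hE; K -> S | FS | hg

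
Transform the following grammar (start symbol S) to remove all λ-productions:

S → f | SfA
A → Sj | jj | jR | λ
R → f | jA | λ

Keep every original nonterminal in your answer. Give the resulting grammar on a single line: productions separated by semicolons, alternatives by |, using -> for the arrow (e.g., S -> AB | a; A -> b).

S -> f | Sf | SfA; A -> j | Sj | jR | jj; R -> f | j | jA

Nullable set: {A, R}.
S -> SfA: A nullable, giving Sf | SfA.
Drop A -> λ.
A -> jR: R nullable, giving j | jR.
Drop R -> λ.
R -> jA: A nullable, giving j | jA.
Unchanged (no nullable symbols): S -> f; A -> Sj; A -> jj; R -> f.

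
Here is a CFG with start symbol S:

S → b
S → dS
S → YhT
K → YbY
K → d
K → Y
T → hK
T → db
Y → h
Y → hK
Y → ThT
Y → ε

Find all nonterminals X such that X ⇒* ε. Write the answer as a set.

Directly nullable (have an ε-rule): {Y}.
K is nullable via K -> Y (every symbol on the right is already known nullable).
Not nullable: S, T — each has a terminal in every rule's right-hand side or depends on a non-nullable symbol.

{K, Y}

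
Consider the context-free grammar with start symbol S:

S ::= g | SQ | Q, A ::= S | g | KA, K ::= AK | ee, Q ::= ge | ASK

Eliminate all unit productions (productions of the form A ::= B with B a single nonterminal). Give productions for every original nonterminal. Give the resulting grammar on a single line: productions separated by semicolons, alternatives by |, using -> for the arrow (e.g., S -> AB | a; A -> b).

Unit productions: A->S, S->Q.
Unit pairs (A ⇒* B via units): (A,Q), (A,S), (S,Q).
S: inherits non-unit rules of {Q, S} → ASK | SQ | g | ge.
A: inherits non-unit rules of {A, Q, S} → ASK | KA | SQ | g | ge.
K: inherits non-unit rules of {K} → AK | ee.
Q: inherits non-unit rules of {Q} → ASK | ge.

S -> g | SQ | ge | ASK; A -> g | KA | SQ | ge | ASK; K -> AK | ee; Q -> ge | ASK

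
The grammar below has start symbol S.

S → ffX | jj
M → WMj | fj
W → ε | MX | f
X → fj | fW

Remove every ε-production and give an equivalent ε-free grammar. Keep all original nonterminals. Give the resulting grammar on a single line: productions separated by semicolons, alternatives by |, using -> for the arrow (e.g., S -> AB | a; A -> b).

S -> jj | ffX; M -> Mj | fj | WMj; W -> f | MX; X -> f | fW | fj

Nullable set: {W}.
M -> WMj: W nullable, giving Mj | WMj.
Drop W -> ε.
X -> fW: W nullable, giving f | fW.
Unchanged (no nullable symbols): S -> ffX; S -> jj; M -> fj; W -> MX; W -> f; X -> fj.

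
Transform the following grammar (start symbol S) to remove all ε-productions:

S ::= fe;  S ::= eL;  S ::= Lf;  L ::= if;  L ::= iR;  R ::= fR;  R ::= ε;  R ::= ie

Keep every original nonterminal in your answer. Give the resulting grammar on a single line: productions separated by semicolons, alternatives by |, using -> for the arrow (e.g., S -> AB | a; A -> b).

Nullable set: {R}.
L -> iR: R nullable, giving i | iR.
Drop R -> ε.
R -> fR: R nullable, giving f | fR.
Unchanged (no nullable symbols): S -> Lf; S -> eL; S -> fe; L -> if; R -> ie.

S -> Lf | eL | fe; L -> i | iR | if; R -> f | fR | ie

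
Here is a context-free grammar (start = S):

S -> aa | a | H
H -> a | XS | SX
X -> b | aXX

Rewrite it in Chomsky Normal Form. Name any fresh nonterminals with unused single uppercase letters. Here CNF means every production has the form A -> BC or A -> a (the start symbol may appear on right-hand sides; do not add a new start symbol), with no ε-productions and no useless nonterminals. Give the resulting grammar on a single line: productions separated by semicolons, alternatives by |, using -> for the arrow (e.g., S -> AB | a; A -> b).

No ε-productions.
After unit-elimination: S -> a | SX | XS | aa; H -> a | SX | XS; X -> b | aXX.
TERM: introduce A -> a and substitute in every rule of length ≥2.
BIN: X -> AXX becomes X -> AB, B -> XX.
Drop unreachable/unproductive: H.

S -> a | AA | SX | XS; A -> a; B -> XX; X -> b | AB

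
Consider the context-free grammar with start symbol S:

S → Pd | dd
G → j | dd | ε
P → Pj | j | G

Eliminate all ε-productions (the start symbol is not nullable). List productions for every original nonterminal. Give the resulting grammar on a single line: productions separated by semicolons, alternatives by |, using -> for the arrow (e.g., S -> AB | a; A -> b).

Nullable set: {G, P}.
S -> Pd: P nullable, giving Pd | d.
Drop G -> ε.
P -> G: G nullable, giving G.
P -> Pj: P nullable, giving Pj | j.
Unchanged (no nullable symbols): S -> dd; G -> dd; G -> j; P -> j.

S -> d | Pd | dd; G -> j | dd; P -> G | j | Pj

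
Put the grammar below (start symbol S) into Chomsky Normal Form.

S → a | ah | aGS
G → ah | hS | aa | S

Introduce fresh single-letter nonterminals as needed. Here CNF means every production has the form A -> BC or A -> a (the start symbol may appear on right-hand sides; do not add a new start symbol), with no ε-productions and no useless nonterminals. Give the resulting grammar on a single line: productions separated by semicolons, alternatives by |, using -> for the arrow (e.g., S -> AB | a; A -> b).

No ε-productions.
After unit-elimination: S -> a | ah | aGS; G -> a | aa | ah | hS | aGS.
TERM: introduce A -> a, B -> h and substitute in every rule of length ≥2.
BIN: G -> AGS becomes G -> AC, C -> GS; S -> AGS becomes S -> AD, D -> GS.

S -> a | AB | AD; A -> a; B -> h; C -> GS; D -> GS; G -> a | AA | AB | AC | BS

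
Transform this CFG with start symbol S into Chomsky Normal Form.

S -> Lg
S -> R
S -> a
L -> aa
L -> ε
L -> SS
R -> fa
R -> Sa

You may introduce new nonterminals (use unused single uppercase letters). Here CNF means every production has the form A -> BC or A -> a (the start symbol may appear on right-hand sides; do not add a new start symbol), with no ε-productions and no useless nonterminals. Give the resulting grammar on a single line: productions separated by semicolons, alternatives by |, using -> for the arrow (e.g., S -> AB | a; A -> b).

S -> a | g | BA | LC | SA; A -> a; B -> f; C -> g; L -> AA | SS

Nullable: {L}; after ε-elimination: S -> R | a | g | Lg; L -> SS | aa; R -> Sa | fa.
After unit-elimination: S -> a | g | Lg | Sa | fa; L -> SS | aa; R -> Sa | fa.
TERM: introduce A -> a, B -> f, C -> g and substitute in every rule of length ≥2.
Drop unreachable/unproductive: R.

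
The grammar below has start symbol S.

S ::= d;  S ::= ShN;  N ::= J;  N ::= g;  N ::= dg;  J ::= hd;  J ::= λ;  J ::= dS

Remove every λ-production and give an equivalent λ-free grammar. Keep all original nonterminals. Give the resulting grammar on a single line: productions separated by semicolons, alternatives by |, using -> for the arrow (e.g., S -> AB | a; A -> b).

Nullable set: {J, N}.
S -> ShN: N nullable, giving Sh | ShN.
Drop J -> λ.
N -> J: J nullable, giving J.
Unchanged (no nullable symbols): S -> d; J -> dS; J -> hd; N -> dg; N -> g.

S -> d | Sh | ShN; J -> dS | hd; N -> J | g | dg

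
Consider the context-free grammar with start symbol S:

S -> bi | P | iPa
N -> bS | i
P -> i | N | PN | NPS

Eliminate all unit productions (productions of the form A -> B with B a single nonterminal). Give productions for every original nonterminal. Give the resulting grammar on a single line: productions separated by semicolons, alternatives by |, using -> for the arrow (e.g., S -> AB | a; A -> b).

S -> i | PN | bS | bi | NPS | iPa; N -> i | bS; P -> i | PN | bS | NPS

Unit productions: P->N, S->P.
Unit pairs (A ⇒* B via units): (P,N), (S,N), (S,P).
S: inherits non-unit rules of {N, P, S} → NPS | PN | bS | bi | i | iPa.
N: inherits non-unit rules of {N} → bS | i.
P: inherits non-unit rules of {N, P} → NPS | PN | bS | i.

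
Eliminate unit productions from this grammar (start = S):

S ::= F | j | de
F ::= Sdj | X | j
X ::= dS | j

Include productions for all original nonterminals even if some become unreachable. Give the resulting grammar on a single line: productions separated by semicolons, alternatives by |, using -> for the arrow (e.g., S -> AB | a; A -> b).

S -> j | dS | de | Sdj; F -> j | dS | Sdj; X -> j | dS

Unit productions: F->X, S->F.
Unit pairs (A ⇒* B via units): (F,X), (S,F), (S,X).
S: inherits non-unit rules of {F, S, X} → Sdj | dS | de | j.
F: inherits non-unit rules of {F, X} → Sdj | dS | j.
X: inherits non-unit rules of {X} → dS | j.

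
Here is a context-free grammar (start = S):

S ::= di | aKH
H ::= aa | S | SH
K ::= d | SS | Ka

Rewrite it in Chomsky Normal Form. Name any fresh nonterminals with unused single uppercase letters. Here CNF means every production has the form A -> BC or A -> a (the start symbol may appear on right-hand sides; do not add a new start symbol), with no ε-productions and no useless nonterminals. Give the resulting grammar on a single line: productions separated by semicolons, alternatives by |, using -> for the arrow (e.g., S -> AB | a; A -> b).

S -> AE | BC; A -> a; B -> d; C -> i; D -> KH; E -> KH; H -> AA | AD | BC | SH; K -> d | KA | SS

No ε-productions.
After unit-elimination: S -> di | aKH; H -> SH | aa | di | aKH; K -> d | Ka | SS.
TERM: introduce A -> a, B -> d, C -> i and substitute in every rule of length ≥2.
BIN: H -> AKH becomes H -> AD, D -> KH; S -> AKH becomes S -> AE, E -> KH.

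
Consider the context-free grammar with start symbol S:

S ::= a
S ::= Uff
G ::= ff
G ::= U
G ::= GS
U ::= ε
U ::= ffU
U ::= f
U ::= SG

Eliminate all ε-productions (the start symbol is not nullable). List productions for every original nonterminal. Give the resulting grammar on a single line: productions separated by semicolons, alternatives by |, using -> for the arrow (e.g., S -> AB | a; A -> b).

S -> a | ff | Uff; G -> S | U | GS | ff; U -> S | f | SG | ff | ffU

Nullable set: {G, U}.
S -> Uff: U nullable, giving Uff | ff.
G -> GS: G nullable, giving GS | S.
G -> U: U nullable, giving U.
Drop U -> ε.
U -> SG: G nullable, giving S | SG.
U -> ffU: U nullable, giving ff | ffU.
Unchanged (no nullable symbols): S -> a; G -> ff; U -> f.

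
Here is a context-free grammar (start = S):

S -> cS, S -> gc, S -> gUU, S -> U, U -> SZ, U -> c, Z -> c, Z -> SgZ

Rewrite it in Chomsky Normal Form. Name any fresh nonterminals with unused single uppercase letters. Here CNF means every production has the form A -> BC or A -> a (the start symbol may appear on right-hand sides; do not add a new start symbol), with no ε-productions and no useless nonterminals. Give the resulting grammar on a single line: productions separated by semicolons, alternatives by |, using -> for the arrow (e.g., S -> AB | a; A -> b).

S -> c | AS | BA | BC | SZ; A -> c; B -> g; C -> UU; D -> BZ; U -> c | SZ; Z -> c | SD

No ε-productions.
After unit-elimination: S -> c | SZ | cS | gc | gUU; U -> c | SZ; Z -> c | SgZ.
TERM: introduce A -> c, B -> g and substitute in every rule of length ≥2.
BIN: S -> BUU becomes S -> BC, C -> UU; Z -> SBZ becomes Z -> SD, D -> BZ.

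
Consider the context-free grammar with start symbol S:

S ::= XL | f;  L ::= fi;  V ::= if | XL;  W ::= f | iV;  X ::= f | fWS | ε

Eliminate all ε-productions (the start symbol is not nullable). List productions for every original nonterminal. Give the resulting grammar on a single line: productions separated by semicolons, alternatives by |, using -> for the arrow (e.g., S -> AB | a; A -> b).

Nullable set: {X}.
S -> XL: X nullable, giving L | XL.
V -> XL: X nullable, giving L | XL.
Drop X -> ε.
Unchanged (no nullable symbols): S -> f; L -> fi; V -> if; W -> f; W -> iV; X -> f; X -> fWS.

S -> L | f | XL; L -> fi; V -> L | XL | if; W -> f | iV; X -> f | fWS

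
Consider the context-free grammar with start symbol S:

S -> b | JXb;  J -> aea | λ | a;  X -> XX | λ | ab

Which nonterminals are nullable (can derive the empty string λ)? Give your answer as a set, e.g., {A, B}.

Directly nullable (have an ε-rule): {J, X}.
Not nullable: S — each has a terminal in every rule's right-hand side or depends on a non-nullable symbol.

{J, X}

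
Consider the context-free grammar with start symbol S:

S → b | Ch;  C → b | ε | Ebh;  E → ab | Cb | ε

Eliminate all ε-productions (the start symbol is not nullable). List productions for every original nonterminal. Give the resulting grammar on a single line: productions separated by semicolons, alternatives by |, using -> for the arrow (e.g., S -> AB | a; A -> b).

Nullable set: {C, E}.
S -> Ch: C nullable, giving Ch | h.
Drop C -> ε.
C -> Ebh: E nullable, giving Ebh | bh.
Drop E -> ε.
E -> Cb: C nullable, giving Cb | b.
Unchanged (no nullable symbols): S -> b; C -> b; E -> ab.

S -> b | h | Ch; C -> b | bh | Ebh; E -> b | Cb | ab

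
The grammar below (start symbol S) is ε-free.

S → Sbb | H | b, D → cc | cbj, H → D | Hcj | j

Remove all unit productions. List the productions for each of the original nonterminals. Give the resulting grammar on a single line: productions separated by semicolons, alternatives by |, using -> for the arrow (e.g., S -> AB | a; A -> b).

Unit productions: H->D, S->H.
Unit pairs (A ⇒* B via units): (H,D), (S,D), (S,H).
S: inherits non-unit rules of {D, H, S} → Hcj | Sbb | b | cbj | cc | j.
D: inherits non-unit rules of {D} → cbj | cc.
H: inherits non-unit rules of {D, H} → Hcj | cbj | cc | j.

S -> b | j | cc | Hcj | Sbb | cbj; D -> cc | cbj; H -> j | cc | Hcj | cbj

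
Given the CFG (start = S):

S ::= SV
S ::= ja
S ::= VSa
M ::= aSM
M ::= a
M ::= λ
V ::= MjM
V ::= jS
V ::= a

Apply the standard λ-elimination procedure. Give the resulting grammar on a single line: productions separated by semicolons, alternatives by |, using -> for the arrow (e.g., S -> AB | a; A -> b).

S -> SV | ja | VSa; M -> a | aS | aSM; V -> a | j | Mj | jM | jS | MjM

Nullable set: {M}.
Drop M -> λ.
M -> aSM: M nullable, giving aS | aSM.
V -> MjM: M, M nullable, giving Mj | MjM | j | jM.
Unchanged (no nullable symbols): S -> SV; S -> VSa; S -> ja; M -> a; V -> a; V -> jS.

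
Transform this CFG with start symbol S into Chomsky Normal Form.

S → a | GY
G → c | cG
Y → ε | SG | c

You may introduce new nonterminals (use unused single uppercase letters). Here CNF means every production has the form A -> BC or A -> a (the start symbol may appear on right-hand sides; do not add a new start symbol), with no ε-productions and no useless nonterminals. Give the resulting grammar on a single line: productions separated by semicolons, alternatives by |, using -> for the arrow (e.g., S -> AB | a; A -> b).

S -> a | c | AG | GY; A -> c; G -> c | AG; Y -> c | SG

Nullable: {Y}; after ε-elimination: S -> G | a | GY; G -> c | cG; Y -> c | SG.
After unit-elimination: S -> a | c | GY | cG; G -> c | cG; Y -> c | SG.
TERM: introduce A -> c and substitute in every rule of length ≥2.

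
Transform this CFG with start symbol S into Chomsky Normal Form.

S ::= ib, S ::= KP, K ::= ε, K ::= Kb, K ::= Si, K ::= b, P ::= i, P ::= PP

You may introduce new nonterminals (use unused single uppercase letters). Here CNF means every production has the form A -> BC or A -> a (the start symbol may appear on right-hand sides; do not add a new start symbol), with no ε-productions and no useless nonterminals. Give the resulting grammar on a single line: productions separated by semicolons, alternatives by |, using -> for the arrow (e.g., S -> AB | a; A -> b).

S -> i | BA | KP | PP; A -> b; B -> i; K -> b | KA | SB; P -> i | PP

Nullable: {K}; after ε-elimination: S -> P | KP | ib; K -> b | Kb | Si; P -> i | PP.
After unit-elimination: S -> i | KP | PP | ib; K -> b | Kb | Si; P -> i | PP.
TERM: introduce A -> b, B -> i and substitute in every rule of length ≥2.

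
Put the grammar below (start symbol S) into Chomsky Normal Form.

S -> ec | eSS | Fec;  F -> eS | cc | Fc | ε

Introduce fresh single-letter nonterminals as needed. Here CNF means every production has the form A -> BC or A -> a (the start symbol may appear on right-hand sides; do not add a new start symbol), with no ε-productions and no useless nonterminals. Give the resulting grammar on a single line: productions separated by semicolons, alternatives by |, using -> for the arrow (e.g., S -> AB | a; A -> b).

S -> BA | BC | FD; A -> c; B -> e; C -> SS; D -> BA; F -> c | AA | BS | FA

Nullable: {F}; after ε-elimination: S -> ec | Fec | eSS; F -> c | Fc | cc | eS.
No unit productions to eliminate.
TERM: introduce A -> c, B -> e and substitute in every rule of length ≥2.
BIN: S -> BSS becomes S -> BC, C -> SS; S -> FBA becomes S -> FD, D -> BA.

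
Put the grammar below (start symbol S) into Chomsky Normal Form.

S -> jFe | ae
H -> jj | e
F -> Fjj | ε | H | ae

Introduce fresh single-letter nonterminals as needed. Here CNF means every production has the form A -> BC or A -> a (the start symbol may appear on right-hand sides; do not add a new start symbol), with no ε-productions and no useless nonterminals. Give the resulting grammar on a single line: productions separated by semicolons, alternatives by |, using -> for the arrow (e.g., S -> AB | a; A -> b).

S -> AC | AE | BC; A -> j; B -> a; C -> e; D -> AA; E -> FC; F -> e | AA | BC | FD

Nullable: {F}; after ε-elimination: S -> ae | je | jFe; F -> H | ae | jj | Fjj; H -> e | jj.
After unit-elimination: S -> ae | je | jFe; F -> e | ae | jj | Fjj; H -> e | jj.
TERM: introduce B -> a, C -> e, A -> j and substitute in every rule of length ≥2.
BIN: F -> FAA becomes F -> FD, D -> AA; S -> AFC becomes S -> AE, E -> FC.
Drop unreachable/unproductive: H.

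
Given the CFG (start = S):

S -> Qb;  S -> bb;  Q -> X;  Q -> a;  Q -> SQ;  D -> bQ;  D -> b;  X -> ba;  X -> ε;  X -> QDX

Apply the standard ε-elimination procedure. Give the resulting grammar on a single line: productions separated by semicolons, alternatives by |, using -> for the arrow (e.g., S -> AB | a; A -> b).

Nullable set: {Q, X}.
S -> Qb: Q nullable, giving Qb | b.
D -> bQ: Q nullable, giving b | bQ.
Q -> SQ: Q nullable, giving S | SQ.
Q -> X: X nullable, giving X.
Drop X -> ε.
X -> QDX: Q, X nullable, giving D | DX | QD | QDX.
Unchanged (no nullable symbols): S -> bb; D -> b; Q -> a; X -> ba.

S -> b | Qb | bb; D -> b | bQ; Q -> S | X | a | SQ; X -> D | DX | QD | ba | QDX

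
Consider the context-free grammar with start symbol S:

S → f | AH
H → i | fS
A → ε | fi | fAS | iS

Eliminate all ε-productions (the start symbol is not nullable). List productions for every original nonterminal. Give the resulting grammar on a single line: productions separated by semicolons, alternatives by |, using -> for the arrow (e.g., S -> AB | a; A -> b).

S -> H | f | AH; A -> fS | fi | iS | fAS; H -> i | fS

Nullable set: {A}.
S -> AH: A nullable, giving AH | H.
Drop A -> ε.
A -> fAS: A nullable, giving fAS | fS.
Unchanged (no nullable symbols): S -> f; A -> fi; A -> iS; H -> fS; H -> i.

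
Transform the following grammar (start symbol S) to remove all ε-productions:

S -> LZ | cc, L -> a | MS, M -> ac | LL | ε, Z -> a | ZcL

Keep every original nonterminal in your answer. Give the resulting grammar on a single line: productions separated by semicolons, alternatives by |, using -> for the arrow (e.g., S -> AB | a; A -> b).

S -> LZ | cc; L -> S | a | MS; M -> LL | ac; Z -> a | ZcL

Nullable set: {M}.
L -> MS: M nullable, giving MS | S.
Drop M -> ε.
Unchanged (no nullable symbols): S -> LZ; S -> cc; L -> a; M -> LL; M -> ac; Z -> ZcL; Z -> a.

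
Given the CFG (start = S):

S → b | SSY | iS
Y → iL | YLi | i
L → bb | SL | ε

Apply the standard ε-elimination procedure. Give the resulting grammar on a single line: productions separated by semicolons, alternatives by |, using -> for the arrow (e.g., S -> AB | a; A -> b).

Nullable set: {L}.
Drop L -> ε.
L -> SL: L nullable, giving S | SL.
Y -> YLi: L nullable, giving YLi | Yi.
Y -> iL: L nullable, giving i | iL.
Unchanged (no nullable symbols): S -> SSY; S -> b; S -> iS; L -> bb; Y -> i.

S -> b | iS | SSY; L -> S | SL | bb; Y -> i | Yi | iL | YLi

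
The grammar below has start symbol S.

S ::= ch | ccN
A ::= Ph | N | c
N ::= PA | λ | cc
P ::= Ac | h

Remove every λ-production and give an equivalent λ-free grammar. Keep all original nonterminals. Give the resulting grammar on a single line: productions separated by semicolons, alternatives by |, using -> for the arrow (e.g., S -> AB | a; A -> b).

S -> cc | ch | ccN; A -> N | c | Ph; N -> P | PA | cc; P -> c | h | Ac

Nullable set: {A, N}.
S -> ccN: N nullable, giving cc | ccN.
A -> N: N nullable, giving N.
Drop N -> λ.
N -> PA: A nullable, giving P | PA.
P -> Ac: A nullable, giving Ac | c.
Unchanged (no nullable symbols): S -> ch; A -> Ph; A -> c; N -> cc; P -> h.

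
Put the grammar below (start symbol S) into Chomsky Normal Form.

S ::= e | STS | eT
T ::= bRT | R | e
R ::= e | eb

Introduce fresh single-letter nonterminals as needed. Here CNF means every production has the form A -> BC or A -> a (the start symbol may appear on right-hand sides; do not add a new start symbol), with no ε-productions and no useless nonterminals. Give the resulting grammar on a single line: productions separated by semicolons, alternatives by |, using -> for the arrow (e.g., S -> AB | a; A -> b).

No ε-productions.
After unit-elimination: S -> e | eT | STS; R -> e | eb; T -> e | eb | bRT.
TERM: introduce B -> b, A -> e and substitute in every rule of length ≥2.
BIN: S -> STS becomes S -> SC, C -> TS; T -> BRT becomes T -> BD, D -> RT.

S -> e | AT | SC; A -> e; B -> b; C -> TS; D -> RT; R -> e | AB; T -> e | AB | BD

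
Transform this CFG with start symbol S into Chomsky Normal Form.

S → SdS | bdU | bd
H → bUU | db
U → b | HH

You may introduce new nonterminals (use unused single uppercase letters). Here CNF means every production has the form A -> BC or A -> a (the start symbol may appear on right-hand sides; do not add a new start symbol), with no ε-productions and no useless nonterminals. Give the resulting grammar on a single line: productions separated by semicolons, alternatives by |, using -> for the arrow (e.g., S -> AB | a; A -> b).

S -> AB | AD | SE; A -> b; B -> d; C -> UU; D -> BU; E -> BS; H -> AC | BA; U -> b | HH

No ε-productions.
No unit productions to eliminate.
TERM: introduce A -> b, B -> d and substitute in every rule of length ≥2.
BIN: H -> AUU becomes H -> AC, C -> UU; S -> ABU becomes S -> AD, D -> BU; S -> SBS becomes S -> SE, E -> BS.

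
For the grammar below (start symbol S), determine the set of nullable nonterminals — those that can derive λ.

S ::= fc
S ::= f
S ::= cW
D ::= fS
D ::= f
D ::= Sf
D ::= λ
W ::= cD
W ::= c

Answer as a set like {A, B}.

{D}

Directly nullable (have an ε-rule): {D}.
Not nullable: S, W — each has a terminal in every rule's right-hand side or depends on a non-nullable symbol.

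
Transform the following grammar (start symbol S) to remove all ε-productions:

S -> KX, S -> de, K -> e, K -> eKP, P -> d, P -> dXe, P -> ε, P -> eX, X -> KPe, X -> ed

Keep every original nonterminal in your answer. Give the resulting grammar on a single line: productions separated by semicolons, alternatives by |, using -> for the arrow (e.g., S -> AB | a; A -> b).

Nullable set: {P}.
K -> eKP: P nullable, giving eK | eKP.
Drop P -> ε.
X -> KPe: P nullable, giving KPe | Ke.
Unchanged (no nullable symbols): S -> KX; S -> de; K -> e; P -> d; P -> dXe; P -> eX; X -> ed.

S -> KX | de; K -> e | eK | eKP; P -> d | eX | dXe; X -> Ke | ed | KPe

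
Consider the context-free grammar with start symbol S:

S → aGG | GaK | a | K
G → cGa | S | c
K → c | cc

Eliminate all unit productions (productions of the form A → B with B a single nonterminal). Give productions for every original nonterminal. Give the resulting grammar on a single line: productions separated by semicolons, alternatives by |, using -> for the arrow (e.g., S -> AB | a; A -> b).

Unit productions: G->S, S->K.
Unit pairs (A ⇒* B via units): (G,K), (G,S), (S,K).
S: inherits non-unit rules of {K, S} → GaK | a | aGG | c | cc.
G: inherits non-unit rules of {G, K, S} → GaK | a | aGG | c | cGa | cc.
K: inherits non-unit rules of {K} → c | cc.

S -> a | c | cc | GaK | aGG; G -> a | c | cc | GaK | aGG | cGa; K -> c | cc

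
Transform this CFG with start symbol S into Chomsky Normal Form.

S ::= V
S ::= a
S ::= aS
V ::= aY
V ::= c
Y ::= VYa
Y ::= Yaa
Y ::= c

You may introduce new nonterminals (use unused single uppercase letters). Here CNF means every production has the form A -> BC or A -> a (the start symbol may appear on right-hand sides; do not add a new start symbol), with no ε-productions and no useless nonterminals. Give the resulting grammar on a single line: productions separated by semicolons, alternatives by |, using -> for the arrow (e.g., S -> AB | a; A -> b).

S -> a | c | AS | AY; A -> a; B -> YA; C -> AA; V -> c | AY; Y -> c | VB | YC

No ε-productions.
After unit-elimination: S -> a | c | aS | aY; V -> c | aY; Y -> c | VYa | Yaa.
TERM: introduce A -> a and substitute in every rule of length ≥2.
BIN: Y -> VYA becomes Y -> VB, B -> YA; Y -> YAA becomes Y -> YC, C -> AA.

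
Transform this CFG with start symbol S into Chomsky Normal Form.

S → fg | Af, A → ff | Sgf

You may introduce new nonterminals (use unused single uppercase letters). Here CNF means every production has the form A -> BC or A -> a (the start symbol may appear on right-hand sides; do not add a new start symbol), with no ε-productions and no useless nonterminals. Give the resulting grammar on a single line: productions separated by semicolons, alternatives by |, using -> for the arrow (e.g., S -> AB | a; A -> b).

S -> AC | CB; A -> CC | SD; B -> g; C -> f; D -> BC

No ε-productions.
No unit productions to eliminate.
TERM: introduce C -> f, B -> g and substitute in every rule of length ≥2.
BIN: A -> SBC becomes A -> SD, D -> BC.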